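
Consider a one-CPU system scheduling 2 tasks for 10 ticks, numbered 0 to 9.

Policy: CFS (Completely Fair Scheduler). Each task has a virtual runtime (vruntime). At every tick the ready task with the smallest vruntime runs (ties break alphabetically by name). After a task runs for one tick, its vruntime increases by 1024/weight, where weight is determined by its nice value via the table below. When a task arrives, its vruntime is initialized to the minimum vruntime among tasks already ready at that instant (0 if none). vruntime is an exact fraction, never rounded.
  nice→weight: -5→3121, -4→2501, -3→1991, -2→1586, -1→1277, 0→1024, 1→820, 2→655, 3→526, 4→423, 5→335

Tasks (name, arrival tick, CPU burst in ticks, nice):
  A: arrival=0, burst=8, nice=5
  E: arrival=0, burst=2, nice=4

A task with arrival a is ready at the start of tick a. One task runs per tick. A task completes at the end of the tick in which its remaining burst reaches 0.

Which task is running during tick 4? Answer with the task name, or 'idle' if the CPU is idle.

running at tick 4 = A

t=0: vr[A=0 E=0] → run A
t=1: vr[A=1024/335 E=0] → run E
t=2: vr[A=1024/335 E=1024/423] → run E
t=3: vr[A=1024/335] → run A
t=4: vr[A=2048/335] → run A
t=5: vr[A=3072/335] → run A
t=6: vr[A=4096/335] → run A
t=7: vr[A=1024/67] → run A
t=8: vr[A=6144/335] → run A
t=9: vr[A=7168/335] → run A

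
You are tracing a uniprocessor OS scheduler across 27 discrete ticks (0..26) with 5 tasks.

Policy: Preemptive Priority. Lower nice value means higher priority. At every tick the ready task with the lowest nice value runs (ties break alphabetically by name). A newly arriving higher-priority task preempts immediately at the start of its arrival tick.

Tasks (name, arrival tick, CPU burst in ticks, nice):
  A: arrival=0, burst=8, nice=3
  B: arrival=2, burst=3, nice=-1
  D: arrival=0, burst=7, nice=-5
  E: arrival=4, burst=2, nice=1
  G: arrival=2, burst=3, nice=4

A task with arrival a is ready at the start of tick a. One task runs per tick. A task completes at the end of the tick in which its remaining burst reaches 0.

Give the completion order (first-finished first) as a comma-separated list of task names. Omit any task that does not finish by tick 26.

completion order = D, B, E, A, G

t=0: ready={A,D} → run D
t=1: ready={A,D} → run D
t=2: ready={A,B,D,G} → run D
t=3: ready={A,B,D,G} → run D
t=4: ready={A,B,D,E,G} → run D
t=5: ready={A,B,D,E,G} → run D
t=6: ready={A,B,D,E,G} → run D
t=7: ready={A,B,E,G} → run B
t=8: ready={A,B,E,G} → run B
t=9: ready={A,B,E,G} → run B
t=10: ready={A,E,G} → run E
t=11: ready={A,E,G} → run E
t=12: ready={A,G} → run A
t=13: ready={A,G} → run A
t=14: ready={A,G} → run A
t=15: ready={A,G} → run A
t=16: ready={A,G} → run A
t=17: ready={A,G} → run A
t=18: ready={A,G} → run A
t=19: ready={A,G} → run A
t=20: ready={G} → run G
t=21: ready={G} → run G
t=22: ready={G} → run G
t=23: (idle)
t=24: (idle)
t=25: (idle)
t=26: (idle)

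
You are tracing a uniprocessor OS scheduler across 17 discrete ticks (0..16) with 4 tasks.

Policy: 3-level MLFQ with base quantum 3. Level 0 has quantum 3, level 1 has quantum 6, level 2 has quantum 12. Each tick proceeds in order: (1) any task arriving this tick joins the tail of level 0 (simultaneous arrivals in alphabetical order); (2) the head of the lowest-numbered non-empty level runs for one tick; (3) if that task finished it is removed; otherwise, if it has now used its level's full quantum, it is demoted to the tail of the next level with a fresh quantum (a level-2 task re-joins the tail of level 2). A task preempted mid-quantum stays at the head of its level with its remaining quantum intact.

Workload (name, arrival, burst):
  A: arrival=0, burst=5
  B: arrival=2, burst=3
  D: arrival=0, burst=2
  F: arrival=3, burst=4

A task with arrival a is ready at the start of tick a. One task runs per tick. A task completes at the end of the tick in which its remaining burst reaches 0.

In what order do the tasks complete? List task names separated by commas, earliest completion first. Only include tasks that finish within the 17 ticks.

t=0: L0/L1/L2 = AD/-/- → run A
t=1: L0/L1/L2 = AD/-/- → run A
t=2: L0/L1/L2 = ADB/-/- → run A
t=3: L0/L1/L2 = DBF/A/- → run D
t=4: L0/L1/L2 = DBF/A/- → run D
t=5: L0/L1/L2 = BF/A/- → run B
t=6: L0/L1/L2 = BF/A/- → run B
t=7: L0/L1/L2 = BF/A/- → run B
t=8: L0/L1/L2 = F/A/- → run F
t=9: L0/L1/L2 = F/A/- → run F
t=10: L0/L1/L2 = F/A/- → run F
t=11: L0/L1/L2 = -/AF/- → run A
t=12: L0/L1/L2 = -/AF/- → run A
t=13: L0/L1/L2 = -/F/- → run F
t=14: (idle)
t=15: (idle)
t=16: (idle)

completion order = D, B, A, F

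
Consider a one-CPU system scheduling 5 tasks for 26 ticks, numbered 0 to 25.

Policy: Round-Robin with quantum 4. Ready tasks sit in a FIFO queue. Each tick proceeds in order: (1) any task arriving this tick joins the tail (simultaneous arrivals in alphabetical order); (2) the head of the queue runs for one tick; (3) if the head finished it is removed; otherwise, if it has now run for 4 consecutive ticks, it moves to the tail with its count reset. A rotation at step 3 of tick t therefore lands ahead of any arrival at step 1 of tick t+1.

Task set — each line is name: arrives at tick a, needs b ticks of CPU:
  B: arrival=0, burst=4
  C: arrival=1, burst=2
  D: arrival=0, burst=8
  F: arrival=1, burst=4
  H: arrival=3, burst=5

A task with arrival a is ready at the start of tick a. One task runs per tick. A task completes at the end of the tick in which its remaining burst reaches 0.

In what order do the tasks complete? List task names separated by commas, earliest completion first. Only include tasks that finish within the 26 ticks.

t=0: queue=[B,D] q_used=0 → run B
t=1: queue=[B,D,C,F] q_used=1 → run B
t=2: queue=[B,D,C,F] q_used=2 → run B
t=3: queue=[B,D,C,F,H] q_used=3 → run B
t=4: queue=[D,C,F,H] q_used=0 → run D
t=5: queue=[D,C,F,H] q_used=1 → run D
t=6: queue=[D,C,F,H] q_used=2 → run D
t=7: queue=[D,C,F,H] q_used=3 → run D
t=8: queue=[C,F,H,D] q_used=0 → run C
t=9: queue=[C,F,H,D] q_used=1 → run C
t=10: queue=[F,H,D] q_used=0 → run F
t=11: queue=[F,H,D] q_used=1 → run F
t=12: queue=[F,H,D] q_used=2 → run F
t=13: queue=[F,H,D] q_used=3 → run F
t=14: queue=[H,D] q_used=0 → run H
t=15: queue=[H,D] q_used=1 → run H
t=16: queue=[H,D] q_used=2 → run H
t=17: queue=[H,D] q_used=3 → run H
t=18: queue=[D,H] q_used=0 → run D
t=19: queue=[D,H] q_used=1 → run D
t=20: queue=[D,H] q_used=2 → run D
t=21: queue=[D,H] q_used=3 → run D
t=22: queue=[H] q_used=0 → run H
t=23: (idle)
t=24: (idle)
t=25: (idle)

completion order = B, C, F, D, H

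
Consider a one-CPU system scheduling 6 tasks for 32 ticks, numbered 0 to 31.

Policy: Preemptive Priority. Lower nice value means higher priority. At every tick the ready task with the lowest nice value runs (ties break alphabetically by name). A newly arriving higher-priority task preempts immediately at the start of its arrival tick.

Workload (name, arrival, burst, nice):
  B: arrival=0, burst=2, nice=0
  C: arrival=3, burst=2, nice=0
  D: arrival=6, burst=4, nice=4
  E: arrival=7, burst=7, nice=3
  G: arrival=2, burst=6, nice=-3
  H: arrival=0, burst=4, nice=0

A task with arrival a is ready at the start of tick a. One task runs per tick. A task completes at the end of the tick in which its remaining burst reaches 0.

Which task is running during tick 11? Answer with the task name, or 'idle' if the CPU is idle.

t=0: ready={B,H} → run B
t=1: ready={B,H} → run B
t=2: ready={G,H} → run G
t=3: ready={C,G,H} → run G
t=4: ready={C,G,H} → run G
t=5: ready={C,G,H} → run G
t=6: ready={C,D,G,H} → run G
t=7: ready={C,D,E,G,H} → run G
t=8: ready={C,D,E,H} → run C
t=9: ready={C,D,E,H} → run C
t=10: ready={D,E,H} → run H
t=11: ready={D,E,H} → run H
t=12: ready={D,E,H} → run H
t=13: ready={D,E,H} → run H
t=14: ready={D,E} → run E
t=15: ready={D,E} → run E
t=16: ready={D,E} → run E
t=17: ready={D,E} → run E
t=18: ready={D,E} → run E
t=19: ready={D,E} → run E
t=20: ready={D,E} → run E
t=21: ready={D} → run D
t=22: ready={D} → run D
t=23: ready={D} → run D
t=24: ready={D} → run D
t=25: (idle)
t=26: (idle)
t=27: (idle)
t=28: (idle)
t=29: (idle)
t=30: (idle)
t=31: (idle)

running at tick 11 = H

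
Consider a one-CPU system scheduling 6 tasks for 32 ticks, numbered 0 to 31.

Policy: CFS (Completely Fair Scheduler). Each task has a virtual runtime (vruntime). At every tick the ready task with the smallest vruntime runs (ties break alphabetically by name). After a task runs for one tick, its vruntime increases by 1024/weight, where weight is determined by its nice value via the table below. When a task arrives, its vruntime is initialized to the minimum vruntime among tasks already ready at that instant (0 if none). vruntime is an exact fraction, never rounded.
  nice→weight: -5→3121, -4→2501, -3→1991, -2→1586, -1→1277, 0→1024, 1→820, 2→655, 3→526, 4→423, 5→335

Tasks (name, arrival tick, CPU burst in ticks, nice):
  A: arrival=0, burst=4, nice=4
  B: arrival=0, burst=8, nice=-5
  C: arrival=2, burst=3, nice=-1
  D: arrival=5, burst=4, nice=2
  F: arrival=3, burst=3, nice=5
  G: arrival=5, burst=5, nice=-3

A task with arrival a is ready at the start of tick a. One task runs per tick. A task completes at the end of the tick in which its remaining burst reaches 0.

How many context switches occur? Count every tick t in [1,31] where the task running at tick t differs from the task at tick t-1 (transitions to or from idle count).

context switches = 25

t=0: vr[A=0 B=0] → run A
t=1: vr[A=1024/423 B=0] → run B
t=2: vr[A=1024/423 B=1024/3121 C=1024/3121] → run B
t=3: vr[A=1024/423 B=2048/3121 C=1024/3121 F=1024/3121] → run C
t=4: vr[A=1024/423 B=2048/3121 C=4503552/3985517 F=1024/3121] → run F
t=5: vr[A=1024/423 B=2048/3121 C=4503552/3985517 D=2048/3121 F=3538944/1045535 G=2048/3121] → run B
t=6: vr[A=1024/423 B=3072/3121 C=4503552/3985517 D=2048/3121 F=3538944/1045535 G=2048/3121] → run D
t=7: vr[A=1024/423 B=3072/3121 C=4503552/3985517 D=4537344/2044255 F=3538944/1045535 G=2048/3121] → run G
t=8: vr[A=1024/423 B=3072/3121 C=4503552/3985517 D=4537344/2044255 F=3538944/1045535 G=7273472/6213911] → run B
t=9: vr[A=1024/423 B=4096/3121 C=4503552/3985517 D=4537344/2044255 F=3538944/1045535 G=7273472/6213911] → run C
t=10: vr[A=1024/423 B=4096/3121 C=7699456/3985517 D=4537344/2044255 F=3538944/1045535 G=7273472/6213911] → run G
t=11: vr[A=1024/423 B=4096/3121 C=7699456/3985517 D=4537344/2044255 F=3538944/1045535 G=10469376/6213911] → run B
t=12: vr[A=1024/423 B=5120/3121 C=7699456/3985517 D=4537344/2044255 F=3538944/1045535 G=10469376/6213911] → run B
t=13: vr[A=1024/423 B=6144/3121 C=7699456/3985517 D=4537344/2044255 F=3538944/1045535 G=10469376/6213911] → run G
t=14: vr[A=1024/423 B=6144/3121 C=7699456/3985517 D=4537344/2044255 F=3538944/1045535 G=13665280/6213911] → run C
t=15: vr[A=1024/423 B=6144/3121 D=4537344/2044255 F=3538944/1045535 G=13665280/6213911] → run B
t=16: vr[A=1024/423 B=7168/3121 D=4537344/2044255 F=3538944/1045535 G=13665280/6213911] → run G
t=17: vr[A=1024/423 B=7168/3121 D=4537344/2044255 F=3538944/1045535 G=16861184/6213911] → run D
t=18: vr[A=1024/423 B=7168/3121 D=7733248/2044255 F=3538944/1045535 G=16861184/6213911] → run B
t=19: vr[A=1024/423 D=7733248/2044255 F=3538944/1045535 G=16861184/6213911] → run A
t=20: vr[A=2048/423 D=7733248/2044255 F=3538944/1045535 G=16861184/6213911] → run G
t=21: vr[A=2048/423 D=7733248/2044255 F=3538944/1045535] → run F
t=22: vr[A=2048/423 D=7733248/2044255 F=6734848/1045535] → run D
t=23: vr[A=2048/423 D=10929152/2044255 F=6734848/1045535] → run A
t=24: vr[A=1024/141 D=10929152/2044255 F=6734848/1045535] → run D
t=25: vr[A=1024/141 F=6734848/1045535] → run F
t=26: vr[A=1024/141] → run A
t=27: (idle)
t=28: (idle)
t=29: (idle)
t=30: (idle)
t=31: (idle)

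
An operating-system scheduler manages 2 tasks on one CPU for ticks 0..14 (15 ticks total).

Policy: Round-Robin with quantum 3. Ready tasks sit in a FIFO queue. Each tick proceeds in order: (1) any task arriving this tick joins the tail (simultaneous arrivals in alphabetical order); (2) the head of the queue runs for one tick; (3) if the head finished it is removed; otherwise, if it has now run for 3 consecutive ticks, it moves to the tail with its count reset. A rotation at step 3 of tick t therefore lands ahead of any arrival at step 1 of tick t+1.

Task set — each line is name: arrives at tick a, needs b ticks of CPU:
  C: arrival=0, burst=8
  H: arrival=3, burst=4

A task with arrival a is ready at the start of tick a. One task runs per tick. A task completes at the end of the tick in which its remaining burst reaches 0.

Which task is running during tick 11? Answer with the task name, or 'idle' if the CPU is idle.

t=0: queue=[C] q_used=0 → run C
t=1: queue=[C] q_used=1 → run C
t=2: queue=[C] q_used=2 → run C
t=3: queue=[C,H] q_used=0 → run C
t=4: queue=[C,H] q_used=1 → run C
t=5: queue=[C,H] q_used=2 → run C
t=6: queue=[H,C] q_used=0 → run H
t=7: queue=[H,C] q_used=1 → run H
t=8: queue=[H,C] q_used=2 → run H
t=9: queue=[C,H] q_used=0 → run C
t=10: queue=[C,H] q_used=1 → run C
t=11: queue=[H] q_used=0 → run H
t=12: (idle)
t=13: (idle)
t=14: (idle)

running at tick 11 = H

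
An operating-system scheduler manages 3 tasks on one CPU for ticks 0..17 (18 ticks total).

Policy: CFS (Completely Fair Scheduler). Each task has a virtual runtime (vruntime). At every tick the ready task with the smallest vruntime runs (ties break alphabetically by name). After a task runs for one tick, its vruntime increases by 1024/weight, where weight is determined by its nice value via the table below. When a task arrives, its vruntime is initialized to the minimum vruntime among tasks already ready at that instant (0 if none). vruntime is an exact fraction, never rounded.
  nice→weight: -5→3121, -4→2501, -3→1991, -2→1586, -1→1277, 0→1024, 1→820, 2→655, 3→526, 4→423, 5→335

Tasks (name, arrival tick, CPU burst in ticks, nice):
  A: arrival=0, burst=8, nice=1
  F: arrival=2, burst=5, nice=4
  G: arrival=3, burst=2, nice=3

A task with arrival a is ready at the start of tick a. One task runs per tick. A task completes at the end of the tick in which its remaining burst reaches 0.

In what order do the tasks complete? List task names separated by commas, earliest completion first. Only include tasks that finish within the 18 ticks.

completion order = G, A, F

t=0: vr[A=0] → run A
t=1: vr[A=256/205] → run A
t=2: vr[A=512/205 F=512/205] → run A
t=3: vr[A=768/205 F=512/205 G=512/205] → run F
t=4: vr[A=768/205 F=426496/86715 G=512/205] → run G
t=5: vr[A=768/205 F=426496/86715 G=239616/53915] → run A
t=6: vr[A=1024/205 F=426496/86715 G=239616/53915] → run G
t=7: vr[A=1024/205 F=426496/86715] → run F
t=8: vr[A=1024/205 F=636416/86715] → run A
t=9: vr[A=256/41 F=636416/86715] → run A
t=10: vr[A=1536/205 F=636416/86715] → run F
t=11: vr[A=1536/205 F=282112/28905] → run A
t=12: vr[A=1792/205 F=282112/28905] → run A
t=13: vr[F=282112/28905] → run F
t=14: vr[F=1056256/86715] → run F
t=15: (idle)
t=16: (idle)
t=17: (idle)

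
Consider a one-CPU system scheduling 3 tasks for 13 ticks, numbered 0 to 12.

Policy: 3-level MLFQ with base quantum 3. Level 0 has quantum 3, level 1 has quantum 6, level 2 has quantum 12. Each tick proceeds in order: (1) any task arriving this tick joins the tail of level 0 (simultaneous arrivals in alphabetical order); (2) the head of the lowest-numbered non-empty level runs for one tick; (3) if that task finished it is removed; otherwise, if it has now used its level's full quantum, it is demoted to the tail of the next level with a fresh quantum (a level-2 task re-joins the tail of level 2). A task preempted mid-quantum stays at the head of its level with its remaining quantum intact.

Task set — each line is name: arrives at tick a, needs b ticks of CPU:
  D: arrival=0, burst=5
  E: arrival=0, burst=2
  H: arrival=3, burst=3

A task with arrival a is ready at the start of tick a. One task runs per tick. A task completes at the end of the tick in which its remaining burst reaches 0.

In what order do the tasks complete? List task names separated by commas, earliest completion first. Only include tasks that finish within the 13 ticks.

completion order = E, H, D

t=0: L0/L1/L2 = DE/-/- → run D
t=1: L0/L1/L2 = DE/-/- → run D
t=2: L0/L1/L2 = DE/-/- → run D
t=3: L0/L1/L2 = EH/D/- → run E
t=4: L0/L1/L2 = EH/D/- → run E
t=5: L0/L1/L2 = H/D/- → run H
t=6: L0/L1/L2 = H/D/- → run H
t=7: L0/L1/L2 = H/D/- → run H
t=8: L0/L1/L2 = -/D/- → run D
t=9: L0/L1/L2 = -/D/- → run D
t=10: (idle)
t=11: (idle)
t=12: (idle)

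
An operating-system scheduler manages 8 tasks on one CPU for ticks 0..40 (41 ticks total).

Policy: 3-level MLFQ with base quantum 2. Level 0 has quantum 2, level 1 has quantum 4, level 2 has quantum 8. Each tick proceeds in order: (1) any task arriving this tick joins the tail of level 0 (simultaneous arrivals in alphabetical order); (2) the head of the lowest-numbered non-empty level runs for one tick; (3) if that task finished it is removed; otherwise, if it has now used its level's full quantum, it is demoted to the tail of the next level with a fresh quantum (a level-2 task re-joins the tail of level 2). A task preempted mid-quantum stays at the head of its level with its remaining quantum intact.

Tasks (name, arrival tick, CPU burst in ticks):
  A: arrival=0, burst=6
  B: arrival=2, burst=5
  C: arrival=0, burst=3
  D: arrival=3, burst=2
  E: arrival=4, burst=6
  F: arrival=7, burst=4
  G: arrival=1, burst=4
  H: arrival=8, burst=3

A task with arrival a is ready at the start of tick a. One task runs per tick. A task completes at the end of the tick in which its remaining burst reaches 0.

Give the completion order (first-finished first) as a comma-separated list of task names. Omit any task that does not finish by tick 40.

completion order = D, A, C, G, B, E, F, H

t=0: L0/L1/L2 = AC/-/- → run A
t=1: L0/L1/L2 = ACG/-/- → run A
t=2: L0/L1/L2 = CGB/A/- → run C
t=3: L0/L1/L2 = CGBD/A/- → run C
t=4: L0/L1/L2 = GBDE/AC/- → run G
t=5: L0/L1/L2 = GBDE/AC/- → run G
t=6: L0/L1/L2 = BDE/ACG/- → run B
t=7: L0/L1/L2 = BDEF/ACG/- → run B
t=8: L0/L1/L2 = DEFH/ACGB/- → run D
t=9: L0/L1/L2 = DEFH/ACGB/- → run D
t=10: L0/L1/L2 = EFH/ACGB/- → run E
t=11: L0/L1/L2 = EFH/ACGB/- → run E
t=12: L0/L1/L2 = FH/ACGBE/- → run F
t=13: L0/L1/L2 = FH/ACGBE/- → run F
t=14: L0/L1/L2 = H/ACGBEF/- → run H
t=15: L0/L1/L2 = H/ACGBEF/- → run H
t=16: L0/L1/L2 = -/ACGBEFH/- → run A
t=17: L0/L1/L2 = -/ACGBEFH/- → run A
t=18: L0/L1/L2 = -/ACGBEFH/- → run A
t=19: L0/L1/L2 = -/ACGBEFH/- → run A
t=20: L0/L1/L2 = -/CGBEFH/- → run C
t=21: L0/L1/L2 = -/GBEFH/- → run G
t=22: L0/L1/L2 = -/GBEFH/- → run G
t=23: L0/L1/L2 = -/BEFH/- → run B
t=24: L0/L1/L2 = -/BEFH/- → run B
t=25: L0/L1/L2 = -/BEFH/- → run B
t=26: L0/L1/L2 = -/EFH/- → run E
t=27: L0/L1/L2 = -/EFH/- → run E
t=28: L0/L1/L2 = -/EFH/- → run E
t=29: L0/L1/L2 = -/EFH/- → run E
t=30: L0/L1/L2 = -/FH/- → run F
t=31: L0/L1/L2 = -/FH/- → run F
t=32: L0/L1/L2 = -/H/- → run H
t=33: (idle)
t=34: (idle)
t=35: (idle)
t=36: (idle)
t=37: (idle)
t=38: (idle)
t=39: (idle)
t=40: (idle)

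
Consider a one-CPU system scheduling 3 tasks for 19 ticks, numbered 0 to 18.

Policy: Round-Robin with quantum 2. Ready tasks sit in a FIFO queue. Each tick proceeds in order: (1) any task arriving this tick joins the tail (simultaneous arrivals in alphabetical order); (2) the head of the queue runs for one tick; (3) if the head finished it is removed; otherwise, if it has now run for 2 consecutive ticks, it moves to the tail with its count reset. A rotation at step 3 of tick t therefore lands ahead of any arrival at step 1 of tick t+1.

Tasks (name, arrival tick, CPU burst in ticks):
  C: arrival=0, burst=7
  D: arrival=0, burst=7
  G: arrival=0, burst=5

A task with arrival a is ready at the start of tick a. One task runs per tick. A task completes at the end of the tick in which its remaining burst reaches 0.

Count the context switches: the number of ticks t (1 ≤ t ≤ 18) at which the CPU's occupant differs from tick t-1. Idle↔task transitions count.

t=0: queue=[C,D,G] q_used=0 → run C
t=1: queue=[C,D,G] q_used=1 → run C
t=2: queue=[D,G,C] q_used=0 → run D
t=3: queue=[D,G,C] q_used=1 → run D
t=4: queue=[G,C,D] q_used=0 → run G
t=5: queue=[G,C,D] q_used=1 → run G
t=6: queue=[C,D,G] q_used=0 → run C
t=7: queue=[C,D,G] q_used=1 → run C
t=8: queue=[D,G,C] q_used=0 → run D
t=9: queue=[D,G,C] q_used=1 → run D
t=10: queue=[G,C,D] q_used=0 → run G
t=11: queue=[G,C,D] q_used=1 → run G
t=12: queue=[C,D,G] q_used=0 → run C
t=13: queue=[C,D,G] q_used=1 → run C
t=14: queue=[D,G,C] q_used=0 → run D
t=15: queue=[D,G,C] q_used=1 → run D
t=16: queue=[G,C,D] q_used=0 → run G
t=17: queue=[C,D] q_used=0 → run C
t=18: queue=[D] q_used=0 → run D

context switches = 10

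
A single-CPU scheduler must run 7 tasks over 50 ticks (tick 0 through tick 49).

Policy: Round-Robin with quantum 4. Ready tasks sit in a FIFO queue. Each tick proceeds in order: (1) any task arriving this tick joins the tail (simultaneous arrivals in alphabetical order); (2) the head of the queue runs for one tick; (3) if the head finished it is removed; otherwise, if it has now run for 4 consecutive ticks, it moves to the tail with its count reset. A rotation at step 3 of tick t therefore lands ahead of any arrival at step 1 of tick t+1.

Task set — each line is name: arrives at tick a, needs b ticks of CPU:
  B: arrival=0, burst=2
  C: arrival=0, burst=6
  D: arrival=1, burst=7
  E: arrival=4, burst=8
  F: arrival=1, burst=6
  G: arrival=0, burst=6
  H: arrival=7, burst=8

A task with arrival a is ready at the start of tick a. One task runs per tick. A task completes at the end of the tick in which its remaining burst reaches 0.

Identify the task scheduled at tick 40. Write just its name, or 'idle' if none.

running at tick 40 = H

t=0: queue=[B,C,G] q_used=0 → run B
t=1: queue=[B,C,G,D,F] q_used=1 → run B
t=2: queue=[C,G,D,F] q_used=0 → run C
t=3: queue=[C,G,D,F] q_used=1 → run C
t=4: queue=[C,G,D,F,E] q_used=2 → run C
t=5: queue=[C,G,D,F,E] q_used=3 → run C
t=6: queue=[G,D,F,E,C] q_used=0 → run G
t=7: queue=[G,D,F,E,C,H] q_used=1 → run G
t=8: queue=[G,D,F,E,C,H] q_used=2 → run G
t=9: queue=[G,D,F,E,C,H] q_used=3 → run G
t=10: queue=[D,F,E,C,H,G] q_used=0 → run D
t=11: queue=[D,F,E,C,H,G] q_used=1 → run D
t=12: queue=[D,F,E,C,H,G] q_used=2 → run D
t=13: queue=[D,F,E,C,H,G] q_used=3 → run D
t=14: queue=[F,E,C,H,G,D] q_used=0 → run F
t=15: queue=[F,E,C,H,G,D] q_used=1 → run F
t=16: queue=[F,E,C,H,G,D] q_used=2 → run F
t=17: queue=[F,E,C,H,G,D] q_used=3 → run F
t=18: queue=[E,C,H,G,D,F] q_used=0 → run E
t=19: queue=[E,C,H,G,D,F] q_used=1 → run E
t=20: queue=[E,C,H,G,D,F] q_used=2 → run E
t=21: queue=[E,C,H,G,D,F] q_used=3 → run E
t=22: queue=[C,H,G,D,F,E] q_used=0 → run C
t=23: queue=[C,H,G,D,F,E] q_used=1 → run C
t=24: queue=[H,G,D,F,E] q_used=0 → run H
t=25: queue=[H,G,D,F,E] q_used=1 → run H
t=26: queue=[H,G,D,F,E] q_used=2 → run H
t=27: queue=[H,G,D,F,E] q_used=3 → run H
t=28: queue=[G,D,F,E,H] q_used=0 → run G
t=29: queue=[G,D,F,E,H] q_used=1 → run G
t=30: queue=[D,F,E,H] q_used=0 → run D
t=31: queue=[D,F,E,H] q_used=1 → run D
t=32: queue=[D,F,E,H] q_used=2 → run D
t=33: queue=[F,E,H] q_used=0 → run F
t=34: queue=[F,E,H] q_used=1 → run F
t=35: queue=[E,H] q_used=0 → run E
t=36: queue=[E,H] q_used=1 → run E
t=37: queue=[E,H] q_used=2 → run E
t=38: queue=[E,H] q_used=3 → run E
t=39: queue=[H] q_used=0 → run H
t=40: queue=[H] q_used=1 → run H
t=41: queue=[H] q_used=2 → run H
t=42: queue=[H] q_used=3 → run H
t=43: (idle)
t=44: (idle)
t=45: (idle)
t=46: (idle)
t=47: (idle)
t=48: (idle)
t=49: (idle)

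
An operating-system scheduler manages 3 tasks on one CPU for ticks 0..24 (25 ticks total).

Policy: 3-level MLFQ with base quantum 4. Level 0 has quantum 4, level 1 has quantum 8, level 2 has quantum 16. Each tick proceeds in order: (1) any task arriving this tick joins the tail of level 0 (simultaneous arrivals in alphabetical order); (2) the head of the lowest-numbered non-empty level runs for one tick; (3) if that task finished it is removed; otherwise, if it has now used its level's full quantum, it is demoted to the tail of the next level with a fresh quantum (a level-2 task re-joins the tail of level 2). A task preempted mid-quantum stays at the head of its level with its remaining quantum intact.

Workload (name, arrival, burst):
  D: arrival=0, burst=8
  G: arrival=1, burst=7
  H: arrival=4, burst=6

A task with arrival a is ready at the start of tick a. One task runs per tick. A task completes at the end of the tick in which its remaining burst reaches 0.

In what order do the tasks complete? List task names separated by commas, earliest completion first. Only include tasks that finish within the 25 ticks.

t=0: L0/L1/L2 = D/-/- → run D
t=1: L0/L1/L2 = DG/-/- → run D
t=2: L0/L1/L2 = DG/-/- → run D
t=3: L0/L1/L2 = DG/-/- → run D
t=4: L0/L1/L2 = GH/D/- → run G
t=5: L0/L1/L2 = GH/D/- → run G
t=6: L0/L1/L2 = GH/D/- → run G
t=7: L0/L1/L2 = GH/D/- → run G
t=8: L0/L1/L2 = H/DG/- → run H
t=9: L0/L1/L2 = H/DG/- → run H
t=10: L0/L1/L2 = H/DG/- → run H
t=11: L0/L1/L2 = H/DG/- → run H
t=12: L0/L1/L2 = -/DGH/- → run D
t=13: L0/L1/L2 = -/DGH/- → run D
t=14: L0/L1/L2 = -/DGH/- → run D
t=15: L0/L1/L2 = -/DGH/- → run D
t=16: L0/L1/L2 = -/GH/- → run G
t=17: L0/L1/L2 = -/GH/- → run G
t=18: L0/L1/L2 = -/GH/- → run G
t=19: L0/L1/L2 = -/H/- → run H
t=20: L0/L1/L2 = -/H/- → run H
t=21: (idle)
t=22: (idle)
t=23: (idle)
t=24: (idle)

completion order = D, G, H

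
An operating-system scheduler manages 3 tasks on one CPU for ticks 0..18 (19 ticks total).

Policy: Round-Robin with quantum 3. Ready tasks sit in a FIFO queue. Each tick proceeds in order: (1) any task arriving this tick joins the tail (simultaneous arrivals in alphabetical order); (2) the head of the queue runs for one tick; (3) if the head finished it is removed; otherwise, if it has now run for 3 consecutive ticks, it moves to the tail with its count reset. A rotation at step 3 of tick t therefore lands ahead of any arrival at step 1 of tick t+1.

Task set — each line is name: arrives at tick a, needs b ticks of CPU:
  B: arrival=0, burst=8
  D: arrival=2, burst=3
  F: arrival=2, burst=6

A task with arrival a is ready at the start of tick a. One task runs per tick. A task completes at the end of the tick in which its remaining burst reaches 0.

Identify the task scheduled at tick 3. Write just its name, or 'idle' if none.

t=0: queue=[B] q_used=0 → run B
t=1: queue=[B] q_used=1 → run B
t=2: queue=[B,D,F] q_used=2 → run B
t=3: queue=[D,F,B] q_used=0 → run D
t=4: queue=[D,F,B] q_used=1 → run D
t=5: queue=[D,F,B] q_used=2 → run D
t=6: queue=[F,B] q_used=0 → run F
t=7: queue=[F,B] q_used=1 → run F
t=8: queue=[F,B] q_used=2 → run F
t=9: queue=[B,F] q_used=0 → run B
t=10: queue=[B,F] q_used=1 → run B
t=11: queue=[B,F] q_used=2 → run B
t=12: queue=[F,B] q_used=0 → run F
t=13: queue=[F,B] q_used=1 → run F
t=14: queue=[F,B] q_used=2 → run F
t=15: queue=[B] q_used=0 → run B
t=16: queue=[B] q_used=1 → run B
t=17: (idle)
t=18: (idle)

running at tick 3 = D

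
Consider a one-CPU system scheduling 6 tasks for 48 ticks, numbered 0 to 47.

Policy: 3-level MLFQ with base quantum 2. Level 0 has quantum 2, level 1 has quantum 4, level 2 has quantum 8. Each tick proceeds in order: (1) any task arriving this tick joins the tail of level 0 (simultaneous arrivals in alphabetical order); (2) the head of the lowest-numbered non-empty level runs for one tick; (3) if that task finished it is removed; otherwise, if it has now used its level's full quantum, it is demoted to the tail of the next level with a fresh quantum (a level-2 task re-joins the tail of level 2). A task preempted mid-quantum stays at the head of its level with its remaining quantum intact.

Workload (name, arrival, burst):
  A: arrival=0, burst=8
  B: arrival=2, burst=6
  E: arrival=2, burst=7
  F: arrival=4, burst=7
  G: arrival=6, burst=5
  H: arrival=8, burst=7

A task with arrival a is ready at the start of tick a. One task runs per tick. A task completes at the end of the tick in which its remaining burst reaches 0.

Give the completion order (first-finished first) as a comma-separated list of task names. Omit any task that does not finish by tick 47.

t=0: L0/L1/L2 = A/-/- → run A
t=1: L0/L1/L2 = A/-/- → run A
t=2: L0/L1/L2 = BE/A/- → run B
t=3: L0/L1/L2 = BE/A/- → run B
t=4: L0/L1/L2 = EF/AB/- → run E
t=5: L0/L1/L2 = EF/AB/- → run E
t=6: L0/L1/L2 = FG/ABE/- → run F
t=7: L0/L1/L2 = FG/ABE/- → run F
t=8: L0/L1/L2 = GH/ABEF/- → run G
t=9: L0/L1/L2 = GH/ABEF/- → run G
t=10: L0/L1/L2 = H/ABEFG/- → run H
t=11: L0/L1/L2 = H/ABEFG/- → run H
t=12: L0/L1/L2 = -/ABEFGH/- → run A
t=13: L0/L1/L2 = -/ABEFGH/- → run A
t=14: L0/L1/L2 = -/ABEFGH/- → run A
t=15: L0/L1/L2 = -/ABEFGH/- → run A
t=16: L0/L1/L2 = -/BEFGH/A → run B
t=17: L0/L1/L2 = -/BEFGH/A → run B
t=18: L0/L1/L2 = -/BEFGH/A → run B
t=19: L0/L1/L2 = -/BEFGH/A → run B
t=20: L0/L1/L2 = -/EFGH/A → run E
t=21: L0/L1/L2 = -/EFGH/A → run E
t=22: L0/L1/L2 = -/EFGH/A → run E
t=23: L0/L1/L2 = -/EFGH/A → run E
t=24: L0/L1/L2 = -/FGH/AE → run F
t=25: L0/L1/L2 = -/FGH/AE → run F
t=26: L0/L1/L2 = -/FGH/AE → run F
t=27: L0/L1/L2 = -/FGH/AE → run F
t=28: L0/L1/L2 = -/GH/AEF → run G
t=29: L0/L1/L2 = -/GH/AEF → run G
t=30: L0/L1/L2 = -/GH/AEF → run G
t=31: L0/L1/L2 = -/H/AEF → run H
t=32: L0/L1/L2 = -/H/AEF → run H
t=33: L0/L1/L2 = -/H/AEF → run H
t=34: L0/L1/L2 = -/H/AEF → run H
t=35: L0/L1/L2 = -/-/AEFH → run A
t=36: L0/L1/L2 = -/-/AEFH → run A
t=37: L0/L1/L2 = -/-/EFH → run E
t=38: L0/L1/L2 = -/-/FH → run F
t=39: L0/L1/L2 = -/-/H → run H
t=40: (idle)
t=41: (idle)
t=42: (idle)
t=43: (idle)
t=44: (idle)
t=45: (idle)
t=46: (idle)
t=47: (idle)

completion order = B, G, A, E, F, H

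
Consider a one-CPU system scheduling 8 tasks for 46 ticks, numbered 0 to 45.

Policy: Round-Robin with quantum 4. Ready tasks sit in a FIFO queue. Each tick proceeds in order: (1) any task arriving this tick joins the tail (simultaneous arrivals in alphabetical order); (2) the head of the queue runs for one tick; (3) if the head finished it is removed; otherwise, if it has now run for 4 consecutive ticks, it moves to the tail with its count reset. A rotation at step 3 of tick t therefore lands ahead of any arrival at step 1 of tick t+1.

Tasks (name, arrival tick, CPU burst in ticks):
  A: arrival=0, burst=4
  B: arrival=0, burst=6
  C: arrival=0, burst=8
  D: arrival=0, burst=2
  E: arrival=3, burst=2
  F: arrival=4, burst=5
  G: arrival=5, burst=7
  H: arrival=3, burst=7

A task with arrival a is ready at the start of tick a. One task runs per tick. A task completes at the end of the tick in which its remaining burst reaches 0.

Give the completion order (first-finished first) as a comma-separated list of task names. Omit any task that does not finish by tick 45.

completion order = A, D, E, B, C, H, F, G

t=0: queue=[A,B,C,D] q_used=0 → run A
t=1: queue=[A,B,C,D] q_used=1 → run A
t=2: queue=[A,B,C,D] q_used=2 → run A
t=3: queue=[A,B,C,D,E,H] q_used=3 → run A
t=4: queue=[B,C,D,E,H,F] q_used=0 → run B
t=5: queue=[B,C,D,E,H,F,G] q_used=1 → run B
t=6: queue=[B,C,D,E,H,F,G] q_used=2 → run B
t=7: queue=[B,C,D,E,H,F,G] q_used=3 → run B
t=8: queue=[C,D,E,H,F,G,B] q_used=0 → run C
t=9: queue=[C,D,E,H,F,G,B] q_used=1 → run C
t=10: queue=[C,D,E,H,F,G,B] q_used=2 → run C
t=11: queue=[C,D,E,H,F,G,B] q_used=3 → run C
t=12: queue=[D,E,H,F,G,B,C] q_used=0 → run D
t=13: queue=[D,E,H,F,G,B,C] q_used=1 → run D
t=14: queue=[E,H,F,G,B,C] q_used=0 → run E
t=15: queue=[E,H,F,G,B,C] q_used=1 → run E
t=16: queue=[H,F,G,B,C] q_used=0 → run H
t=17: queue=[H,F,G,B,C] q_used=1 → run H
t=18: queue=[H,F,G,B,C] q_used=2 → run H
t=19: queue=[H,F,G,B,C] q_used=3 → run H
t=20: queue=[F,G,B,C,H] q_used=0 → run F
t=21: queue=[F,G,B,C,H] q_used=1 → run F
t=22: queue=[F,G,B,C,H] q_used=2 → run F
t=23: queue=[F,G,B,C,H] q_used=3 → run F
t=24: queue=[G,B,C,H,F] q_used=0 → run G
t=25: queue=[G,B,C,H,F] q_used=1 → run G
t=26: queue=[G,B,C,H,F] q_used=2 → run G
t=27: queue=[G,B,C,H,F] q_used=3 → run G
t=28: queue=[B,C,H,F,G] q_used=0 → run B
t=29: queue=[B,C,H,F,G] q_used=1 → run B
t=30: queue=[C,H,F,G] q_used=0 → run C
t=31: queue=[C,H,F,G] q_used=1 → run C
t=32: queue=[C,H,F,G] q_used=2 → run C
t=33: queue=[C,H,F,G] q_used=3 → run C
t=34: queue=[H,F,G] q_used=0 → run H
t=35: queue=[H,F,G] q_used=1 → run H
t=36: queue=[H,F,G] q_used=2 → run H
t=37: queue=[F,G] q_used=0 → run F
t=38: queue=[G] q_used=0 → run G
t=39: queue=[G] q_used=1 → run G
t=40: queue=[G] q_used=2 → run G
t=41: (idle)
t=42: (idle)
t=43: (idle)
t=44: (idle)
t=45: (idle)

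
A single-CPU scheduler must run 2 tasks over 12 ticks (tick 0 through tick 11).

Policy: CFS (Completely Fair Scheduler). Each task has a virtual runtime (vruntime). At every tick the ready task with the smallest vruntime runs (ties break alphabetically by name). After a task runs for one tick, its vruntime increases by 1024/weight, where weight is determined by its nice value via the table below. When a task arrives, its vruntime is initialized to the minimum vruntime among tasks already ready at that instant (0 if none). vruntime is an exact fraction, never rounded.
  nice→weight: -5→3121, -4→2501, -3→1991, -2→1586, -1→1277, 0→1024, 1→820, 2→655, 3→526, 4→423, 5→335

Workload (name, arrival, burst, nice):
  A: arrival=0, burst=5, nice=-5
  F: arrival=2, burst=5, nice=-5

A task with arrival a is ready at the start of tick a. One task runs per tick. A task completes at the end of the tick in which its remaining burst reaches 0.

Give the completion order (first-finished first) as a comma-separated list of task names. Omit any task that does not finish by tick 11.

t=0: vr[A=0] → run A
t=1: vr[A=1024/3121] → run A
t=2: vr[A=2048/3121 F=2048/3121] → run A
t=3: vr[A=3072/3121 F=2048/3121] → run F
t=4: vr[A=3072/3121 F=3072/3121] → run A
t=5: vr[A=4096/3121 F=3072/3121] → run F
t=6: vr[A=4096/3121 F=4096/3121] → run A
t=7: vr[F=4096/3121] → run F
t=8: vr[F=5120/3121] → run F
t=9: vr[F=6144/3121] → run F
t=10: (idle)
t=11: (idle)

completion order = A, F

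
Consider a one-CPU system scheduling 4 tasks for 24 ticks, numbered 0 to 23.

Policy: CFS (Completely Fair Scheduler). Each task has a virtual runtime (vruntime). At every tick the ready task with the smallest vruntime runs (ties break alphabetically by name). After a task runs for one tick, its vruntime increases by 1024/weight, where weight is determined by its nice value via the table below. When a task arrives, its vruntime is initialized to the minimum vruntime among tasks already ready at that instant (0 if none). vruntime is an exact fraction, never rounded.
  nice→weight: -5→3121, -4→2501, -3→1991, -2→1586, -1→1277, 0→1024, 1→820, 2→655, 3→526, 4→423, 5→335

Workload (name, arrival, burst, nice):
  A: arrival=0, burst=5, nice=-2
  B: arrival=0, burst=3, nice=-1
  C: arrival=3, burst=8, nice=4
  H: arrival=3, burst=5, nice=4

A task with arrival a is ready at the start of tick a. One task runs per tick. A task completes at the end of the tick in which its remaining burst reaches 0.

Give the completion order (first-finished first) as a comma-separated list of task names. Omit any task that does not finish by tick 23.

t=0: vr[A=0 B=0] → run A
t=1: vr[A=512/793 B=0] → run B
t=2: vr[A=512/793 B=1024/1277] → run A
t=3: vr[A=1024/793 B=1024/1277 C=1024/1277 H=1024/1277] → run B
t=4: vr[A=1024/793 B=2048/1277 C=1024/1277 H=1024/1277] → run C
t=5: vr[A=1024/793 B=2048/1277 C=1740800/540171 H=1024/1277] → run H
t=6: vr[A=1024/793 B=2048/1277 C=1740800/540171 H=1740800/540171] → run A
t=7: vr[A=1536/793 B=2048/1277 C=1740800/540171 H=1740800/540171] → run B
t=8: vr[A=1536/793 C=1740800/540171 H=1740800/540171] → run A
t=9: vr[A=2048/793 C=1740800/540171 H=1740800/540171] → run A
t=10: vr[C=1740800/540171 H=1740800/540171] → run C
t=11: vr[C=3048448/540171 H=1740800/540171] → run H
t=12: vr[C=3048448/540171 H=3048448/540171] → run C
t=13: vr[C=1452032/180057 H=3048448/540171] → run H
t=14: vr[C=1452032/180057 H=1452032/180057] → run C
t=15: vr[C=5663744/540171 H=1452032/180057] → run H
t=16: vr[C=5663744/540171 H=5663744/540171] → run C
t=17: vr[C=6971392/540171 H=5663744/540171] → run H
t=18: vr[C=6971392/540171] → run C
t=19: vr[C=2759680/180057] → run C
t=20: vr[C=9586688/540171] → run C
t=21: (idle)
t=22: (idle)
t=23: (idle)

completion order = B, A, H, C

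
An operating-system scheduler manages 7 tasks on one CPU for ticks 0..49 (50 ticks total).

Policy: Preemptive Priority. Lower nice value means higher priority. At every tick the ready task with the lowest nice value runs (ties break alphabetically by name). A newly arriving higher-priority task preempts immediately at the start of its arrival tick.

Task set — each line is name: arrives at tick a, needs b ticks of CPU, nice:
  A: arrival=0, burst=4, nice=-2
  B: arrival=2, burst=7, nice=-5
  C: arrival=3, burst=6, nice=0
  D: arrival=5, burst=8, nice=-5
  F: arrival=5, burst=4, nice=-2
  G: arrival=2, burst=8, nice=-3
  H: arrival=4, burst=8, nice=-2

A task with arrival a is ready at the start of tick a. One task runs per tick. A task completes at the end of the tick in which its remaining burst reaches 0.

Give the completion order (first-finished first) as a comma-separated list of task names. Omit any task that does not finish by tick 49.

completion order = B, D, G, A, F, H, C

t=0: ready={A} → run A
t=1: ready={A} → run A
t=2: ready={A,B,G} → run B
t=3: ready={A,B,C,G} → run B
t=4: ready={A,B,C,G,H} → run B
t=5: ready={A,B,C,D,F,G,H} → run B
t=6: ready={A,B,C,D,F,G,H} → run B
t=7: ready={A,B,C,D,F,G,H} → run B
t=8: ready={A,B,C,D,F,G,H} → run B
t=9: ready={A,C,D,F,G,H} → run D
t=10: ready={A,C,D,F,G,H} → run D
t=11: ready={A,C,D,F,G,H} → run D
t=12: ready={A,C,D,F,G,H} → run D
t=13: ready={A,C,D,F,G,H} → run D
t=14: ready={A,C,D,F,G,H} → run D
t=15: ready={A,C,D,F,G,H} → run D
t=16: ready={A,C,D,F,G,H} → run D
t=17: ready={A,C,F,G,H} → run G
t=18: ready={A,C,F,G,H} → run G
t=19: ready={A,C,F,G,H} → run G
t=20: ready={A,C,F,G,H} → run G
t=21: ready={A,C,F,G,H} → run G
t=22: ready={A,C,F,G,H} → run G
t=23: ready={A,C,F,G,H} → run G
t=24: ready={A,C,F,G,H} → run G
t=25: ready={A,C,F,H} → run A
t=26: ready={A,C,F,H} → run A
t=27: ready={C,F,H} → run F
t=28: ready={C,F,H} → run F
t=29: ready={C,F,H} → run F
t=30: ready={C,F,H} → run F
t=31: ready={C,H} → run H
t=32: ready={C,H} → run H
t=33: ready={C,H} → run H
t=34: ready={C,H} → run H
t=35: ready={C,H} → run H
t=36: ready={C,H} → run H
t=37: ready={C,H} → run H
t=38: ready={C,H} → run H
t=39: ready={C} → run C
t=40: ready={C} → run C
t=41: ready={C} → run C
t=42: ready={C} → run C
t=43: ready={C} → run C
t=44: ready={C} → run C
t=45: (idle)
t=46: (idle)
t=47: (idle)
t=48: (idle)
t=49: (idle)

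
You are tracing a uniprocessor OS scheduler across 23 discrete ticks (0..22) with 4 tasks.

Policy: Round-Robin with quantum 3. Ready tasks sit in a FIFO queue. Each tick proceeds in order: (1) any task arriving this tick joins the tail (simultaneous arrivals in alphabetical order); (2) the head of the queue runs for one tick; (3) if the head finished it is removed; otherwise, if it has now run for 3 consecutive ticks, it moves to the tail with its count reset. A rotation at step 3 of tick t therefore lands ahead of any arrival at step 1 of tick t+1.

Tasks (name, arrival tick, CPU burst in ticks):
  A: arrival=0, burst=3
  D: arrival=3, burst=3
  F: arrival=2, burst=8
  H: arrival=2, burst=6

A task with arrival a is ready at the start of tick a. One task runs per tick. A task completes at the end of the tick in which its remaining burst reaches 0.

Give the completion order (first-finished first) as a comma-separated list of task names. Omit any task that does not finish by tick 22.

completion order = A, D, H, F

t=0: queue=[A] q_used=0 → run A
t=1: queue=[A] q_used=1 → run A
t=2: queue=[A,F,H] q_used=2 → run A
t=3: queue=[F,H,D] q_used=0 → run F
t=4: queue=[F,H,D] q_used=1 → run F
t=5: queue=[F,H,D] q_used=2 → run F
t=6: queue=[H,D,F] q_used=0 → run H
t=7: queue=[H,D,F] q_used=1 → run H
t=8: queue=[H,D,F] q_used=2 → run H
t=9: queue=[D,F,H] q_used=0 → run D
t=10: queue=[D,F,H] q_used=1 → run D
t=11: queue=[D,F,H] q_used=2 → run D
t=12: queue=[F,H] q_used=0 → run F
t=13: queue=[F,H] q_used=1 → run F
t=14: queue=[F,H] q_used=2 → run F
t=15: queue=[H,F] q_used=0 → run H
t=16: queue=[H,F] q_used=1 → run H
t=17: queue=[H,F] q_used=2 → run H
t=18: queue=[F] q_used=0 → run F
t=19: queue=[F] q_used=1 → run F
t=20: (idle)
t=21: (idle)
t=22: (idle)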